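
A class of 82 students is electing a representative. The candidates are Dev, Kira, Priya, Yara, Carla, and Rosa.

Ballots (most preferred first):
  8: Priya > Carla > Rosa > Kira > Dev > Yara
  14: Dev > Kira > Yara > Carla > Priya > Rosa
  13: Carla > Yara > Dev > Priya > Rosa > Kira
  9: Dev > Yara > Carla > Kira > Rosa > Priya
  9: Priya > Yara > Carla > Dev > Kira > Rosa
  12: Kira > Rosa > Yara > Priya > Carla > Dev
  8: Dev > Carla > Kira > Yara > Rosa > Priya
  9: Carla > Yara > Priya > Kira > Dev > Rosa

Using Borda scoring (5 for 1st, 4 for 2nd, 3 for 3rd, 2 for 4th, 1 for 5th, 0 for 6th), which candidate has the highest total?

Carla

Dev: 8×1 + 14×5 + 13×3 + 9×5 + 9×2 + 12×0 + 8×5 + 9×1 = 229
Kira: 8×2 + 14×4 + 13×0 + 9×2 + 9×1 + 12×5 + 8×3 + 9×2 = 201
Priya: 8×5 + 14×1 + 13×2 + 9×0 + 9×5 + 12×2 + 8×0 + 9×3 = 176
Yara: 8×0 + 14×3 + 13×4 + 9×4 + 9×4 + 12×3 + 8×2 + 9×4 = 254
Carla: 8×4 + 14×2 + 13×5 + 9×3 + 9×3 + 12×1 + 8×4 + 9×5 = 268
Rosa: 8×3 + 14×0 + 13×1 + 9×1 + 9×0 + 12×4 + 8×1 + 9×0 = 102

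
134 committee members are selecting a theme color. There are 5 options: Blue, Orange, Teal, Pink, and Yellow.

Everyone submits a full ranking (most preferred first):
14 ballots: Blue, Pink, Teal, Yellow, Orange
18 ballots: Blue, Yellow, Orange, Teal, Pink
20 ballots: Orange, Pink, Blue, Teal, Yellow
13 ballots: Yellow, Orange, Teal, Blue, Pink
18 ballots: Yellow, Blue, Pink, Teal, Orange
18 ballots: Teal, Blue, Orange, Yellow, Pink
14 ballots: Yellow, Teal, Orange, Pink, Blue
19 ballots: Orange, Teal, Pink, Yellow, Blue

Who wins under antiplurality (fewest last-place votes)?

Last-place votes: Blue 33, Orange 32, Teal 0, Pink 49, Yellow 20.

Teal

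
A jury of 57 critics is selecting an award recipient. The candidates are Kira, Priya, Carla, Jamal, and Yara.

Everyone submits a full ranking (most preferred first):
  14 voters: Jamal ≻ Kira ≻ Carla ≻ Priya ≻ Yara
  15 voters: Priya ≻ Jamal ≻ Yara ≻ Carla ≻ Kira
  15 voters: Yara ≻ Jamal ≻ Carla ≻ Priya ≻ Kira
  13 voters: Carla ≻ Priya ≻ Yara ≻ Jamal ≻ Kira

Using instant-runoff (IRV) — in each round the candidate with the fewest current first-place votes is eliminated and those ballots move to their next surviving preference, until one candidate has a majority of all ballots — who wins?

Round 1: Kira 0, Priya 15, Carla 13, Jamal 14, Yara 15. Kira eliminated.
Round 2: Priya 15, Carla 13, Jamal 14, Yara 15. Carla eliminated.
Round 3: Priya 28, Jamal 14, Yara 15. Jamal eliminated.
Round 4: Priya 42, Yara 15. Priya has a majority (≥29).

Priya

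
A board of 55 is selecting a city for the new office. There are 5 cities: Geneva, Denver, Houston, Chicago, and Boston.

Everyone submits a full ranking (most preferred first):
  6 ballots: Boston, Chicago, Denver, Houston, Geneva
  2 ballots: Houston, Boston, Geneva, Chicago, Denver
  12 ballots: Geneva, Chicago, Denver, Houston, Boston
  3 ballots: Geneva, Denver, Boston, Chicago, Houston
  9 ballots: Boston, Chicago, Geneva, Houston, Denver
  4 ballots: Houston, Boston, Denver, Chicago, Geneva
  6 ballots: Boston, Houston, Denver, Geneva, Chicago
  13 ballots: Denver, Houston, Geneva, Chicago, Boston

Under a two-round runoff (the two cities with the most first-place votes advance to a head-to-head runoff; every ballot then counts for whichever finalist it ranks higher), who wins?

Round 1 first-place votes: Geneva 15, Denver 13, Houston 6, Chicago 0, Boston 21. Boston and Geneva advance.
Runoff: Boston is ranked above Geneva on 27 ballots, Geneva above Boston on 28.

Geneva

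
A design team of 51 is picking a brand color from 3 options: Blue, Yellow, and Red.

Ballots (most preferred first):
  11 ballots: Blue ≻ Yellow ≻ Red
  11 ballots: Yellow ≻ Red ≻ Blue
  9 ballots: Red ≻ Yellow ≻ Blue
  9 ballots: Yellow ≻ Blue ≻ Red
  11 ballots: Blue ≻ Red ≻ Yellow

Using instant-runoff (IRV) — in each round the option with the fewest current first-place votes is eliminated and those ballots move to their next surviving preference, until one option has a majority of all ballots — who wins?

Yellow

Round 1: Blue 22, Yellow 20, Red 9. Red eliminated.
Round 2: Blue 22, Yellow 29. Yellow has a majority (≥26).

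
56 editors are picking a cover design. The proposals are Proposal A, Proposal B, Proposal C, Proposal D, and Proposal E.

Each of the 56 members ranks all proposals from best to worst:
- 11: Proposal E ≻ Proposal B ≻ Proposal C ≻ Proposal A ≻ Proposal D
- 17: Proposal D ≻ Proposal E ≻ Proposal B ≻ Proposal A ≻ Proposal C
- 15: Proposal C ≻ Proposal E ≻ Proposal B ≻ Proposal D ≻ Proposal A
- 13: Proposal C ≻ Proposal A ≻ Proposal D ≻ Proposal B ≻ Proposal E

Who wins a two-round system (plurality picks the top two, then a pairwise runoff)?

Round 1 first-place votes: Proposal A 0, Proposal B 0, Proposal C 28, Proposal D 17, Proposal E 11. Proposal C and Proposal D advance.
Runoff: Proposal C is ranked above Proposal D on 39 ballots, Proposal D above Proposal C on 17.

Proposal C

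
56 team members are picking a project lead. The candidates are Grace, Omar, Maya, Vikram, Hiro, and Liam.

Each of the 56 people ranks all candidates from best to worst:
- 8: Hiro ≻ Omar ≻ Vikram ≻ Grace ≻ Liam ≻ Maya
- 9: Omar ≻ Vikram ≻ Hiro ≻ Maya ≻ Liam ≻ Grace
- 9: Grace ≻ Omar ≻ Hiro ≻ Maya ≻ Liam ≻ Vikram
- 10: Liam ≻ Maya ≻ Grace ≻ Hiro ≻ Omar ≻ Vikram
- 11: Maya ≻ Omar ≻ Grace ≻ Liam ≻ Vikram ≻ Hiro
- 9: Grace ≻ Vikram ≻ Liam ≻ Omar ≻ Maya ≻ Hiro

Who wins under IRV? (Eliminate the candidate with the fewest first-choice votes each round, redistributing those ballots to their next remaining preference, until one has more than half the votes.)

Maya

Round 1: Grace 18, Omar 9, Maya 11, Vikram 0, Hiro 8, Liam 10. Vikram eliminated.
Round 2: Grace 18, Omar 9, Maya 11, Hiro 8, Liam 10. Hiro eliminated.
Round 3: Grace 18, Omar 17, Maya 11, Liam 10. Liam eliminated.
Round 4: Grace 18, Omar 17, Maya 21. Omar eliminated.
Round 5: Grace 26, Maya 30. Maya has a majority (≥29).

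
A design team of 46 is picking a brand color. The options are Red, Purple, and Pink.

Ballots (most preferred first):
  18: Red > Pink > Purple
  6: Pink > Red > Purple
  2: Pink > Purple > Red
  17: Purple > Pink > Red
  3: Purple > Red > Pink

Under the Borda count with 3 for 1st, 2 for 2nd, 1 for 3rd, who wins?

Pink

Red: 18×3 + 6×2 + 2×1 + 17×1 + 3×2 = 91
Purple: 18×1 + 6×1 + 2×2 + 17×3 + 3×3 = 88
Pink: 18×2 + 6×3 + 2×3 + 17×2 + 3×1 = 97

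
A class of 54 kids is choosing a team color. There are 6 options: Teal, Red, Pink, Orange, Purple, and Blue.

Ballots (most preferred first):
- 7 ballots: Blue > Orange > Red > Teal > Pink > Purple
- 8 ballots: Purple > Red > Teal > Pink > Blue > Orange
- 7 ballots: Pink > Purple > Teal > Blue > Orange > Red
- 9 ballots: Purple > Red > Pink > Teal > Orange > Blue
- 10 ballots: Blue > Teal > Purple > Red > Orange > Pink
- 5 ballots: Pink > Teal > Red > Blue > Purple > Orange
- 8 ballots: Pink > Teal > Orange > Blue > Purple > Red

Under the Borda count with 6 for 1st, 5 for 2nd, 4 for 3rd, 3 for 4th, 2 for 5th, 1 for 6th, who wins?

Teal: 7×3 + 8×4 + 7×4 + 9×3 + 10×5 + 5×5 + 8×5 = 223
Red: 7×4 + 8×5 + 7×1 + 9×5 + 10×3 + 5×4 + 8×1 = 178
Pink: 7×2 + 8×3 + 7×6 + 9×4 + 10×1 + 5×6 + 8×6 = 204
Orange: 7×5 + 8×1 + 7×2 + 9×2 + 10×2 + 5×1 + 8×4 = 132
Purple: 7×1 + 8×6 + 7×5 + 9×6 + 10×4 + 5×2 + 8×2 = 210
Blue: 7×6 + 8×2 + 7×3 + 9×1 + 10×6 + 5×3 + 8×3 = 187

Teal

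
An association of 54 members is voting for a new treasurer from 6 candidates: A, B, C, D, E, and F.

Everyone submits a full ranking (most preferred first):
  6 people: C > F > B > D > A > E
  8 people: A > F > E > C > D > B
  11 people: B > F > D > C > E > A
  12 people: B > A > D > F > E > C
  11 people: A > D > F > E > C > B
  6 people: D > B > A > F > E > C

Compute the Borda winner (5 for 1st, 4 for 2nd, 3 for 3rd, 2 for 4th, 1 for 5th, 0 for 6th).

A: 6×1 + 8×5 + 11×0 + 12×4 + 11×5 + 6×3 = 167
B: 6×3 + 8×0 + 11×5 + 12×5 + 11×0 + 6×4 = 157
C: 6×5 + 8×2 + 11×2 + 12×0 + 11×1 + 6×0 = 79
D: 6×2 + 8×1 + 11×3 + 12×3 + 11×4 + 6×5 = 163
E: 6×0 + 8×3 + 11×1 + 12×1 + 11×2 + 6×1 = 75
F: 6×4 + 8×4 + 11×4 + 12×2 + 11×3 + 6×2 = 169

F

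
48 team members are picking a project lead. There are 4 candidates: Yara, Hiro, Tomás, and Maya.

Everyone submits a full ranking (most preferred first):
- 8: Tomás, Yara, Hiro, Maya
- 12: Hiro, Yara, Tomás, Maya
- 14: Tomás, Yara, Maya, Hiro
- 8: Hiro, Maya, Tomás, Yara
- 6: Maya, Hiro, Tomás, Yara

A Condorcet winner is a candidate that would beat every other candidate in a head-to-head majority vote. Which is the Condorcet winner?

Hiro

Hiro vs Yara: 26–22
Hiro vs Tomás: 26–22
Hiro vs Maya: 28–20
Hiro beats every other candidate.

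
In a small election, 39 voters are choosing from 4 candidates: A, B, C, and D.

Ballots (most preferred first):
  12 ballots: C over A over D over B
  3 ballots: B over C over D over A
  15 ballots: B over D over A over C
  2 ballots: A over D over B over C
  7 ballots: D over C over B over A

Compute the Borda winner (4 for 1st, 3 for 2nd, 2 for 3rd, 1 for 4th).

A: 12×3 + 3×1 + 15×2 + 2×4 + 7×1 = 84
B: 12×1 + 3×4 + 15×4 + 2×2 + 7×2 = 102
C: 12×4 + 3×3 + 15×1 + 2×1 + 7×3 = 95
D: 12×2 + 3×2 + 15×3 + 2×3 + 7×4 = 109

D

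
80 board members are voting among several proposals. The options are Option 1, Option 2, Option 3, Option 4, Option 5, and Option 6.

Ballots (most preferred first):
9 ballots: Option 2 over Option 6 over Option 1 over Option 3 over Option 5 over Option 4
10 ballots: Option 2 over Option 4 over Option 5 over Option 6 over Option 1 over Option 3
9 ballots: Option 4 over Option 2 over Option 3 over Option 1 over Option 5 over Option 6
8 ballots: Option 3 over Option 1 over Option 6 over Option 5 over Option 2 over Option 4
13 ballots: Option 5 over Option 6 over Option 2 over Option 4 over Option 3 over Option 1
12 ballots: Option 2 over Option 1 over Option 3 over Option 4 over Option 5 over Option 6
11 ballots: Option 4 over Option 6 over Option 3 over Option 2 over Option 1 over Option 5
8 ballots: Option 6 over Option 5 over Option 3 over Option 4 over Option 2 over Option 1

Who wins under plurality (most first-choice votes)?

First-place votes: Option 1 0, Option 2 31, Option 3 8, Option 4 20, Option 5 13, Option 6 8.

Option 2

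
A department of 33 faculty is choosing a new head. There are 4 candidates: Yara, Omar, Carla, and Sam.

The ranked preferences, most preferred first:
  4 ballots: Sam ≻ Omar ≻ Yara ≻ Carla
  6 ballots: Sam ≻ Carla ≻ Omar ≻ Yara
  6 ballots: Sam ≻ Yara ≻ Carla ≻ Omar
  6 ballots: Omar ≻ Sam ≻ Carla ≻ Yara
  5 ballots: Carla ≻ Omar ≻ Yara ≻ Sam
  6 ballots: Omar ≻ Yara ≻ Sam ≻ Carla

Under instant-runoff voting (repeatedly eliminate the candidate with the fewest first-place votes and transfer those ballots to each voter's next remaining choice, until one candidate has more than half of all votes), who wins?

Round 1: Yara 0, Omar 12, Carla 5, Sam 16. Yara eliminated.
Round 2: Omar 12, Carla 5, Sam 16. Carla eliminated.
Round 3: Omar 17, Sam 16. Omar has a majority (≥17).

Omar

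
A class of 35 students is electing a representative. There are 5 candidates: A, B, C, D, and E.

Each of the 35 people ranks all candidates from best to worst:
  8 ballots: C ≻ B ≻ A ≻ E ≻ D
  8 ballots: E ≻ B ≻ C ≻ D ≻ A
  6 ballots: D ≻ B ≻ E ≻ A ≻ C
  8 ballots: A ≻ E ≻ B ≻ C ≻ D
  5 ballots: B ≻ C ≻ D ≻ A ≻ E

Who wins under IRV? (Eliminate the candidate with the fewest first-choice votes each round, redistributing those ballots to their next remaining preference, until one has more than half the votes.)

E

Round 1: A 8, B 5, C 8, D 6, E 8. B eliminated.
Round 2: A 8, C 13, D 6, E 8. D eliminated.
Round 3: A 8, C 13, E 14. A eliminated.
Round 4: C 13, E 22. E has a majority (≥18).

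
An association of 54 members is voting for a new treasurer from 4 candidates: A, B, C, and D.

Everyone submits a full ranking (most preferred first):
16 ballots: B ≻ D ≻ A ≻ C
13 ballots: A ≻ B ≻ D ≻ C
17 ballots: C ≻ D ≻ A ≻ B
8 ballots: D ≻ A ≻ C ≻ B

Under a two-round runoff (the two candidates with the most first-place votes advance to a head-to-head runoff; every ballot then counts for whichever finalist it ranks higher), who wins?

B

Round 1 first-place votes: A 13, B 16, C 17, D 8. C and B advance.
Runoff: C is ranked above B on 25 ballots, B above C on 29.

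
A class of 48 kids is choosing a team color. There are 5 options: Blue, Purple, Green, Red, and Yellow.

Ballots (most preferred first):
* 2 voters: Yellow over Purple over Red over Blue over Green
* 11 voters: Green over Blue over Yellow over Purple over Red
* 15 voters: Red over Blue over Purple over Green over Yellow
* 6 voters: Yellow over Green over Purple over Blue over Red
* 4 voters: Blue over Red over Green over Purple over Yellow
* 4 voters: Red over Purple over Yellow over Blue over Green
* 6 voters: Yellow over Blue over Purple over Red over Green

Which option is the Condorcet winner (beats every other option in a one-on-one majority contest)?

Blue vs Purple: 36–12
Blue vs Green: 31–17
Blue vs Red: 27–21
Blue vs Yellow: 30–18
Blue beats every other option.

Blue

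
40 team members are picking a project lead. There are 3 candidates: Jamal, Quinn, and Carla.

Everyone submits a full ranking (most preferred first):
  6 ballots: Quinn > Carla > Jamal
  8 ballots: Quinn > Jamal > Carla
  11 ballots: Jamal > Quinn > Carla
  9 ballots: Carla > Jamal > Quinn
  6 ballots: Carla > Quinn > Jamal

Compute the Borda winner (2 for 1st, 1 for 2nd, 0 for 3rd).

Quinn

Jamal: 6×0 + 8×1 + 11×2 + 9×1 + 6×0 = 39
Quinn: 6×2 + 8×2 + 11×1 + 9×0 + 6×1 = 45
Carla: 6×1 + 8×0 + 11×0 + 9×2 + 6×2 = 36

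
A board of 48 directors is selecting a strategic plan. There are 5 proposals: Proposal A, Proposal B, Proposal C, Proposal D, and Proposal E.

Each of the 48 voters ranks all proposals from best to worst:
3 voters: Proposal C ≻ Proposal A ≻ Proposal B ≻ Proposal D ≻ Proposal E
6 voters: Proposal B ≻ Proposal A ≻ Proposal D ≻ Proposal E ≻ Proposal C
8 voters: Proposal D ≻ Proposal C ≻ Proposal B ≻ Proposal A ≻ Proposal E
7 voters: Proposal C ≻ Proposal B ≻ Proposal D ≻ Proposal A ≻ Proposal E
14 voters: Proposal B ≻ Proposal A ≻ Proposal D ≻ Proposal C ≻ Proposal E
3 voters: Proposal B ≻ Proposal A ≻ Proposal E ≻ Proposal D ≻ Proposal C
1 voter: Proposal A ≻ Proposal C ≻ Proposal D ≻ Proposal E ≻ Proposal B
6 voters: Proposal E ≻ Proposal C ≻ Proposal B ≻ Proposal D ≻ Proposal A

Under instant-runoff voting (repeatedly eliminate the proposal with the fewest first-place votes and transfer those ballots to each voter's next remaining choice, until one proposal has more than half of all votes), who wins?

Round 1: Proposal A 1, Proposal B 23, Proposal C 10, Proposal D 8, Proposal E 6. Proposal A eliminated.
Round 2: Proposal B 23, Proposal C 11, Proposal D 8, Proposal E 6. Proposal E eliminated.
Round 3: Proposal B 23, Proposal C 17, Proposal D 8. Proposal D eliminated.
Round 4: Proposal B 23, Proposal C 25. Proposal C has a majority (≥25).

Proposal C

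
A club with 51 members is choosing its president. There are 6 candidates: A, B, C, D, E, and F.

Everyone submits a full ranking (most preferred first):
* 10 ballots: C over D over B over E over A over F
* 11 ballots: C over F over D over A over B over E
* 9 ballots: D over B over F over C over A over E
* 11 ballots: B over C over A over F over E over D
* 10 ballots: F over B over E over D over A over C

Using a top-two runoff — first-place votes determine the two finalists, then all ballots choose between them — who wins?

B

Round 1 first-place votes: A 0, B 11, C 21, D 9, E 0, F 10. C and B advance.
Runoff: C is ranked above B on 21 ballots, B above C on 30.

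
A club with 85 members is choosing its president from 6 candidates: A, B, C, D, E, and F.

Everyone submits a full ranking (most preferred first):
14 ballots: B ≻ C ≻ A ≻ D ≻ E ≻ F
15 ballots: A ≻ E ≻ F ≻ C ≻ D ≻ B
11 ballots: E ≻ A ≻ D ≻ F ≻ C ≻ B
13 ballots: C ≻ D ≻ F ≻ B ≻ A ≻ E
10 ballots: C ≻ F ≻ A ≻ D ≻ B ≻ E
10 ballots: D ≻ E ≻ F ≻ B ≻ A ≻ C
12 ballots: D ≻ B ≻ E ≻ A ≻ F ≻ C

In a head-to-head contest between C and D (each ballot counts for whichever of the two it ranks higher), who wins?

C is ranked above D on 52 ballots; D above C on 33.

C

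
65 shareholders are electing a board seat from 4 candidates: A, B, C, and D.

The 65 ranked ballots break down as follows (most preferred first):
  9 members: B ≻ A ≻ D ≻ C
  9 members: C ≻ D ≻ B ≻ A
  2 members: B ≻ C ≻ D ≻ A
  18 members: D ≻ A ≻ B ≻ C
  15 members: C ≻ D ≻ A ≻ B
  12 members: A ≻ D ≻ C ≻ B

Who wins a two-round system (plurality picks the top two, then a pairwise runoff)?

Round 1 first-place votes: A 12, B 11, C 24, D 18. C and D advance.
Runoff: C is ranked above D on 26 ballots, D above C on 39.

D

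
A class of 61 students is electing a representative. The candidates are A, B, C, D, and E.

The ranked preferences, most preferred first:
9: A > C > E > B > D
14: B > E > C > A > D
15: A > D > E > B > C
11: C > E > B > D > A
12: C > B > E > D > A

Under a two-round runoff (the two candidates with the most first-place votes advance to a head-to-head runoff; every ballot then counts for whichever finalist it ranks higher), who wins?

C

Round 1 first-place votes: A 24, B 14, C 23, D 0, E 0. A and C advance.
Runoff: A is ranked above C on 24 ballots, C above A on 37.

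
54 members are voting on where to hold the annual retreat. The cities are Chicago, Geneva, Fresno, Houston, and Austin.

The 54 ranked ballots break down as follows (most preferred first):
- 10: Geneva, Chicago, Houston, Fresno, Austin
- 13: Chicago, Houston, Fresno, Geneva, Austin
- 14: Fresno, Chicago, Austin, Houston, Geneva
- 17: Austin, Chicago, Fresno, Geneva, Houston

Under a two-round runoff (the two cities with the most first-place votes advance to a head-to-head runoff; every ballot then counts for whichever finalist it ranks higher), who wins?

Fresno

Round 1 first-place votes: Chicago 13, Geneva 10, Fresno 14, Houston 0, Austin 17. Austin and Fresno advance.
Runoff: Austin is ranked above Fresno on 17 ballots, Fresno above Austin on 37.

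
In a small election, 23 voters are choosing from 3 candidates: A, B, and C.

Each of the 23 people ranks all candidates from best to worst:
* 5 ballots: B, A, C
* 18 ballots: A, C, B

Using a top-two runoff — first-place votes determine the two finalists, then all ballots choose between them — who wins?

Round 1 first-place votes: A 18, B 5, C 0. A and B advance.
Runoff: A is ranked above B on 18 ballots, B above A on 5.

A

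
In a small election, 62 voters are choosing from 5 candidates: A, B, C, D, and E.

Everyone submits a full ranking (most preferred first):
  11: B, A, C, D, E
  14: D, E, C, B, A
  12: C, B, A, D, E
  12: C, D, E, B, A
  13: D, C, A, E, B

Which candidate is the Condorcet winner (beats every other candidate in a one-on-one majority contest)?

C

C vs A: 51–11
C vs B: 51–11
C vs D: 35–27
C vs E: 48–14
C beats every other candidate.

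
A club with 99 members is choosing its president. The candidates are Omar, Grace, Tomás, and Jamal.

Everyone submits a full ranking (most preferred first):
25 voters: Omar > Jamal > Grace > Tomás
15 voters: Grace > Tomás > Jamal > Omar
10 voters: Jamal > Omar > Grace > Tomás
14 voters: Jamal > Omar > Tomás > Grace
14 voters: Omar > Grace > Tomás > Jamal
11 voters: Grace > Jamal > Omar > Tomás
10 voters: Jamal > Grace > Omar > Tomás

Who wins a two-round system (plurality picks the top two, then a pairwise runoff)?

Jamal

Round 1 first-place votes: Omar 39, Grace 26, Tomás 0, Jamal 34. Omar and Jamal advance.
Runoff: Omar is ranked above Jamal on 39 ballots, Jamal above Omar on 60.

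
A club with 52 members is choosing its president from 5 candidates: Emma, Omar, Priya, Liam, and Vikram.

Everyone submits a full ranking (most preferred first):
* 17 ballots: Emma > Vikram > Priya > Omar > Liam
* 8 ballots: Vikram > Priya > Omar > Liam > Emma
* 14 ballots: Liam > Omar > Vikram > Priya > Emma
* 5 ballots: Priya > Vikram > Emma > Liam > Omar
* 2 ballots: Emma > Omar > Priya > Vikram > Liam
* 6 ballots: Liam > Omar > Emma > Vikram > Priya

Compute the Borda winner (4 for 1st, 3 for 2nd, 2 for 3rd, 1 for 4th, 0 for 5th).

Emma: 17×4 + 8×0 + 14×0 + 5×2 + 2×4 + 6×2 = 98
Omar: 17×1 + 8×2 + 14×3 + 5×0 + 2×3 + 6×3 = 99
Priya: 17×2 + 8×3 + 14×1 + 5×4 + 2×2 + 6×0 = 96
Liam: 17×0 + 8×1 + 14×4 + 5×1 + 2×0 + 6×4 = 93
Vikram: 17×3 + 8×4 + 14×2 + 5×3 + 2×1 + 6×1 = 134

Vikram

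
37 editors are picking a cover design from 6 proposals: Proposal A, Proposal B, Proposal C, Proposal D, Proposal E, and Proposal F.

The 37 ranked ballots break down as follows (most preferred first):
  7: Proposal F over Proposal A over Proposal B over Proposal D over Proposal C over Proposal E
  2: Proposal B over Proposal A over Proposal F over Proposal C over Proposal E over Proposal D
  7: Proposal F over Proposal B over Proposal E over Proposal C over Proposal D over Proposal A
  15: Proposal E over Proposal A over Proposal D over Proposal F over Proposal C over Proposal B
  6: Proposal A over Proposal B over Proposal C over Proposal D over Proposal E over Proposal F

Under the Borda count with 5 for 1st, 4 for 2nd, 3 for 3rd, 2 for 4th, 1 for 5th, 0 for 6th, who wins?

Proposal A: 7×4 + 2×4 + 7×0 + 15×4 + 6×5 = 126
Proposal B: 7×3 + 2×5 + 7×4 + 15×0 + 6×4 = 83
Proposal C: 7×1 + 2×2 + 7×2 + 15×1 + 6×3 = 58
Proposal D: 7×2 + 2×0 + 7×1 + 15×3 + 6×2 = 78
Proposal E: 7×0 + 2×1 + 7×3 + 15×5 + 6×1 = 104
Proposal F: 7×5 + 2×3 + 7×5 + 15×2 + 6×0 = 106

Proposal A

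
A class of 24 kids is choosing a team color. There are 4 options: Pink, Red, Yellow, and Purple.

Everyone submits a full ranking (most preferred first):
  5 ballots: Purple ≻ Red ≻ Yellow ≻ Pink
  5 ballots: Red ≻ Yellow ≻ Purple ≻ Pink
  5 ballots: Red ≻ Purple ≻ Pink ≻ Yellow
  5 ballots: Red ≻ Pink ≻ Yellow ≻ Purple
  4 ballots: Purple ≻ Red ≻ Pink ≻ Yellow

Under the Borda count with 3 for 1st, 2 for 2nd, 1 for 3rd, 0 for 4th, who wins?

Pink: 5×0 + 5×0 + 5×1 + 5×2 + 4×1 = 19
Red: 5×2 + 5×3 + 5×3 + 5×3 + 4×2 = 63
Yellow: 5×1 + 5×2 + 5×0 + 5×1 + 4×0 = 20
Purple: 5×3 + 5×1 + 5×2 + 5×0 + 4×3 = 42

Red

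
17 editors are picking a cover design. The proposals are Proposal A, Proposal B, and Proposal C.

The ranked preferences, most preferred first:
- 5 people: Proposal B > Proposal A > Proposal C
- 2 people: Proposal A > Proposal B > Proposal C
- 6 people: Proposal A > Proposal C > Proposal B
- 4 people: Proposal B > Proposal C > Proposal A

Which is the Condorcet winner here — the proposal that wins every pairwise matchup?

Proposal B

Proposal B vs Proposal A: 9–8
Proposal B vs Proposal C: 11–6
Proposal B beats every other proposal.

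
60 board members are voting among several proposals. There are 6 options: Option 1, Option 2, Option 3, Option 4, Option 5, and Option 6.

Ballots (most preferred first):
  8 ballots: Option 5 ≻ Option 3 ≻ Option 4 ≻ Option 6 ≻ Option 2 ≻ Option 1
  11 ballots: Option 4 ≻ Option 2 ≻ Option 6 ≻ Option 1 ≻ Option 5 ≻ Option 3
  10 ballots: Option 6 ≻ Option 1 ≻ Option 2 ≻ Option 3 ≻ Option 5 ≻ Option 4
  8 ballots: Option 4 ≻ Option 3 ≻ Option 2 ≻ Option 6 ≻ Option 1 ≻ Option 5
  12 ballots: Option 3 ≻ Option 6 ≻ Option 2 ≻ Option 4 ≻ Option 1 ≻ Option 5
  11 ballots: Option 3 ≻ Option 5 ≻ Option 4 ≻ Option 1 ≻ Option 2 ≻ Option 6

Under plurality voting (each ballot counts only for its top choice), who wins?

Option 3

First-place votes: Option 1 0, Option 2 0, Option 3 23, Option 4 19, Option 5 8, Option 6 10.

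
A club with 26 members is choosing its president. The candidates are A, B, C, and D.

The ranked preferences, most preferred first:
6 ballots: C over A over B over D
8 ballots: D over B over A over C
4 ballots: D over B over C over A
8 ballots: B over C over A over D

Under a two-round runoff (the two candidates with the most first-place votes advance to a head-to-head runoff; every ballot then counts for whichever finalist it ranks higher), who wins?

Round 1 first-place votes: A 0, B 8, C 6, D 12. D and B advance.
Runoff: D is ranked above B on 12 ballots, B above D on 14.

B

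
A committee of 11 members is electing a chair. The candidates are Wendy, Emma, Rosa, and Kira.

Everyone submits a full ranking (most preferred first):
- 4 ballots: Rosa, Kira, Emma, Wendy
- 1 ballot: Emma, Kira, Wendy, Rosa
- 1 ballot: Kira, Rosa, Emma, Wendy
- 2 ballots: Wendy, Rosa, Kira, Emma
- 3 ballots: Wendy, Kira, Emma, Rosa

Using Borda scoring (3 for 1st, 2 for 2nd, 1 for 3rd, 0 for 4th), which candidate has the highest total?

Kira

Wendy: 4×0 + 1×1 + 1×0 + 2×3 + 3×3 = 16
Emma: 4×1 + 1×3 + 1×1 + 2×0 + 3×1 = 11
Rosa: 4×3 + 1×0 + 1×2 + 2×2 + 3×0 = 18
Kira: 4×2 + 1×2 + 1×3 + 2×1 + 3×2 = 21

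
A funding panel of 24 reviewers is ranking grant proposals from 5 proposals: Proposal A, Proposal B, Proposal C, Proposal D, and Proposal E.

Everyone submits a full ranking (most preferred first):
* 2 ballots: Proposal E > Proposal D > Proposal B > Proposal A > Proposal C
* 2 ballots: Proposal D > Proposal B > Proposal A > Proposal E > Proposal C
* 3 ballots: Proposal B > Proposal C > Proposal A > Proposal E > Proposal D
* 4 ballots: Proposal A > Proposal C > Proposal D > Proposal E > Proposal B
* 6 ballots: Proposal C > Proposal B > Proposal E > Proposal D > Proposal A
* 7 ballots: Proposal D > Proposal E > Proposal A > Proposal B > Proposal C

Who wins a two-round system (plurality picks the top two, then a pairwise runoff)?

Round 1 first-place votes: Proposal A 4, Proposal B 3, Proposal C 6, Proposal D 9, Proposal E 2. Proposal D and Proposal C advance.
Runoff: Proposal D is ranked above Proposal C on 11 ballots, Proposal C above Proposal D on 13.

Proposal C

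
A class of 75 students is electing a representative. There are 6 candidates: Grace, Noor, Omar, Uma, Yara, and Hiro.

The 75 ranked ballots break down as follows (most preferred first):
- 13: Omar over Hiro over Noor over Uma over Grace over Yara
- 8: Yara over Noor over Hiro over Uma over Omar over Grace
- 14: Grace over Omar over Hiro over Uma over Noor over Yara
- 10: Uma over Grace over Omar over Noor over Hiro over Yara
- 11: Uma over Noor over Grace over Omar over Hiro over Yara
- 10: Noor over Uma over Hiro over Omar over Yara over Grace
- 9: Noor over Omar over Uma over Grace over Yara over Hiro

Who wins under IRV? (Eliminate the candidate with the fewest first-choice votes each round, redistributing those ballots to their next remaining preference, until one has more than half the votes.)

Noor

Round 1: Grace 14, Noor 19, Omar 13, Uma 21, Yara 8, Hiro 0. Hiro eliminated.
Round 2: Grace 14, Noor 19, Omar 13, Uma 21, Yara 8. Yara eliminated.
Round 3: Grace 14, Noor 27, Omar 13, Uma 21. Omar eliminated.
Round 4: Grace 14, Noor 40, Uma 21. Noor has a majority (≥38).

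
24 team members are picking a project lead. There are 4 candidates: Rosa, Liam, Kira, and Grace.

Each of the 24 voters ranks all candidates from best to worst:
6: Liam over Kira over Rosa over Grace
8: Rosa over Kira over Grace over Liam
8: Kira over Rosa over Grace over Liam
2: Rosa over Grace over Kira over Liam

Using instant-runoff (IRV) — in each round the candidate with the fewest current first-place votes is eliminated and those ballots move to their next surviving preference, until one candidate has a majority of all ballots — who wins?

Round 1: Rosa 10, Liam 6, Kira 8, Grace 0. Grace eliminated.
Round 2: Rosa 10, Liam 6, Kira 8. Liam eliminated.
Round 3: Rosa 10, Kira 14. Kira has a majority (≥13).

Kira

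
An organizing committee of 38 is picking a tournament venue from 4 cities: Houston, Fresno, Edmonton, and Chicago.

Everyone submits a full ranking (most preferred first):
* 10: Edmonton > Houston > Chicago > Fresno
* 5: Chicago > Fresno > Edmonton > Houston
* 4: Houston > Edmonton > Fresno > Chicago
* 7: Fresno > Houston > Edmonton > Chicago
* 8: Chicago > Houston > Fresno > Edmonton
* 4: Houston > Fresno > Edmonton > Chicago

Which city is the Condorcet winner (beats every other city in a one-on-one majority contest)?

Houston

Houston vs Fresno: 26–12
Houston vs Edmonton: 23–15
Houston vs Chicago: 25–13
Houston beats every other city.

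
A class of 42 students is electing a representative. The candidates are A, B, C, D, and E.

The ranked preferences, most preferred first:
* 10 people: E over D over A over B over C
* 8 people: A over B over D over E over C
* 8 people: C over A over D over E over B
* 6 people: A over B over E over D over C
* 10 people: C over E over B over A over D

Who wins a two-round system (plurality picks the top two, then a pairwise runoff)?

Round 1 first-place votes: A 14, B 0, C 18, D 0, E 10. C and A advance.
Runoff: C is ranked above A on 18 ballots, A above C on 24.

A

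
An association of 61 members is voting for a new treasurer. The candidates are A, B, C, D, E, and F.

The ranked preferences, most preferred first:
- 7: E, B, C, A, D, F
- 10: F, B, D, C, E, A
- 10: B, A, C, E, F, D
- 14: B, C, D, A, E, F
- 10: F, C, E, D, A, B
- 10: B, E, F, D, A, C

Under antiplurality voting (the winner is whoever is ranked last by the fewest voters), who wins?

E

Last-place votes: A 10, B 10, C 10, D 10, E 0, F 21.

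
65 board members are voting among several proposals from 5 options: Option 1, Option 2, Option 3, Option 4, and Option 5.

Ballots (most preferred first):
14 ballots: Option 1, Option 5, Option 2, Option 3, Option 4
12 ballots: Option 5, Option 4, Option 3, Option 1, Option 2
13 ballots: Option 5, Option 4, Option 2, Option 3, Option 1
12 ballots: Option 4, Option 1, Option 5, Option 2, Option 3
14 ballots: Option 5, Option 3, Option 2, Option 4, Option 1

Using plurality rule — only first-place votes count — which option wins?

First-place votes: Option 1 14, Option 2 0, Option 3 0, Option 4 12, Option 5 39.

Option 5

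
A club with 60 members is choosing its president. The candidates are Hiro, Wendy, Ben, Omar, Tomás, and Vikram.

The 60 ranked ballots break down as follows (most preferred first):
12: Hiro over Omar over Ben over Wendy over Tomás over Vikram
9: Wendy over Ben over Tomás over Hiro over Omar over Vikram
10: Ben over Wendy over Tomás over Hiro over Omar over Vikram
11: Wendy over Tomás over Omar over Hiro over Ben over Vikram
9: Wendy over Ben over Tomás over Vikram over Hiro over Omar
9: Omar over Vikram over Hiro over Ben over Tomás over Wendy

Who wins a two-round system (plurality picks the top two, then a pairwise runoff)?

Wendy

Round 1 first-place votes: Hiro 12, Wendy 29, Ben 10, Omar 9, Tomás 0, Vikram 0. Wendy and Hiro advance.
Runoff: Wendy is ranked above Hiro on 39 ballots, Hiro above Wendy on 21.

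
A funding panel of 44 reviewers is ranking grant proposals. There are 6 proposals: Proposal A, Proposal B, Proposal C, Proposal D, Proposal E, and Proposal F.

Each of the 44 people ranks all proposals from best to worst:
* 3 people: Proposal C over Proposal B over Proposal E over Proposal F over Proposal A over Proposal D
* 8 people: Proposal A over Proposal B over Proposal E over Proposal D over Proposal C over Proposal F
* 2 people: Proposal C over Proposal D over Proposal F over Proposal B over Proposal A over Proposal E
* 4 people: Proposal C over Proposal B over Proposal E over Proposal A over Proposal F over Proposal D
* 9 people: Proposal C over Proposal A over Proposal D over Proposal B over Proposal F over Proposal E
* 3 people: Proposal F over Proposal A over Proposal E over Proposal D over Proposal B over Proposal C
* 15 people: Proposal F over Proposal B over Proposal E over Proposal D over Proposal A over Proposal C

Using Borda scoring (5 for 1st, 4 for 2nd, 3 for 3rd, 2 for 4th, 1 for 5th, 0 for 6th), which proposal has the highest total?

Proposal B

Proposal A: 3×1 + 8×5 + 2×1 + 4×2 + 9×4 + 3×4 + 15×1 = 116
Proposal B: 3×4 + 8×4 + 2×2 + 4×4 + 9×2 + 3×1 + 15×4 = 145
Proposal C: 3×5 + 8×1 + 2×5 + 4×5 + 9×5 + 3×0 + 15×0 = 98
Proposal D: 3×0 + 8×2 + 2×4 + 4×0 + 9×3 + 3×2 + 15×2 = 87
Proposal E: 3×3 + 8×3 + 2×0 + 4×3 + 9×0 + 3×3 + 15×3 = 99
Proposal F: 3×2 + 8×0 + 2×3 + 4×1 + 9×1 + 3×5 + 15×5 = 115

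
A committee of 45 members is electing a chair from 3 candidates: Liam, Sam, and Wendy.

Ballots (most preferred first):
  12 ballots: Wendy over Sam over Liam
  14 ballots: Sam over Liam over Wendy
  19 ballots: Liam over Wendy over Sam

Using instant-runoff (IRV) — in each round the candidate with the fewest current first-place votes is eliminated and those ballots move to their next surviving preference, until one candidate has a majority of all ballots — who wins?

Round 1: Liam 19, Sam 14, Wendy 12. Wendy eliminated.
Round 2: Liam 19, Sam 26. Sam has a majority (≥23).

Sam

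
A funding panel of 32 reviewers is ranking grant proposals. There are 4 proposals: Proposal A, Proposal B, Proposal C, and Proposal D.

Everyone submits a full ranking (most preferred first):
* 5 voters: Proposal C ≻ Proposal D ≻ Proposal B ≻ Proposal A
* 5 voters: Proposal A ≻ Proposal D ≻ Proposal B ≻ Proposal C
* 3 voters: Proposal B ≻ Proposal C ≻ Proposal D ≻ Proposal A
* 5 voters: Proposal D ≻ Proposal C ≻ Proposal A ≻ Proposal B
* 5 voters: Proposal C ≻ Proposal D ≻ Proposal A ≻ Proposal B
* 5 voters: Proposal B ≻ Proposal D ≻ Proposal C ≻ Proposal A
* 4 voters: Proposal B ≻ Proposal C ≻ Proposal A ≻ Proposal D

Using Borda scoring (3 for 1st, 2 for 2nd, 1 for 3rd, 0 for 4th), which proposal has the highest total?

Proposal A: 5×0 + 5×3 + 3×0 + 5×1 + 5×1 + 5×0 + 4×1 = 29
Proposal B: 5×1 + 5×1 + 3×3 + 5×0 + 5×0 + 5×3 + 4×3 = 46
Proposal C: 5×3 + 5×0 + 3×2 + 5×2 + 5×3 + 5×1 + 4×2 = 59
Proposal D: 5×2 + 5×2 + 3×1 + 5×3 + 5×2 + 5×2 + 4×0 = 58

Proposal C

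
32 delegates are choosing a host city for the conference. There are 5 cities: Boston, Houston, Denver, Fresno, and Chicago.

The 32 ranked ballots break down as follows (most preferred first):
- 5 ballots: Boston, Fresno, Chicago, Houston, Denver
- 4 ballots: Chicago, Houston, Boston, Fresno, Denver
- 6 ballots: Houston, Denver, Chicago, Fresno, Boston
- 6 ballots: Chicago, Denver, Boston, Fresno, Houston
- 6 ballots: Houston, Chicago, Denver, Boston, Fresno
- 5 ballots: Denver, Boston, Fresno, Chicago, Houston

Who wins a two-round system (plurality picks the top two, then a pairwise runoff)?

Round 1 first-place votes: Boston 5, Houston 12, Denver 5, Fresno 0, Chicago 10. Houston and Chicago advance.
Runoff: Houston is ranked above Chicago on 12 ballots, Chicago above Houston on 20.

Chicago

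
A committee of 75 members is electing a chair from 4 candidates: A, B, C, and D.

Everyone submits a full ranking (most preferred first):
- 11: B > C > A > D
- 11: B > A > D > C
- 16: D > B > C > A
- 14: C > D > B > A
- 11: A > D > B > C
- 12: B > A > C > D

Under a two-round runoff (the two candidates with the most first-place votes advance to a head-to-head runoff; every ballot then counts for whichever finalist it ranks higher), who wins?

D

Round 1 first-place votes: A 11, B 34, C 14, D 16. B and D advance.
Runoff: B is ranked above D on 34 ballots, D above B on 41.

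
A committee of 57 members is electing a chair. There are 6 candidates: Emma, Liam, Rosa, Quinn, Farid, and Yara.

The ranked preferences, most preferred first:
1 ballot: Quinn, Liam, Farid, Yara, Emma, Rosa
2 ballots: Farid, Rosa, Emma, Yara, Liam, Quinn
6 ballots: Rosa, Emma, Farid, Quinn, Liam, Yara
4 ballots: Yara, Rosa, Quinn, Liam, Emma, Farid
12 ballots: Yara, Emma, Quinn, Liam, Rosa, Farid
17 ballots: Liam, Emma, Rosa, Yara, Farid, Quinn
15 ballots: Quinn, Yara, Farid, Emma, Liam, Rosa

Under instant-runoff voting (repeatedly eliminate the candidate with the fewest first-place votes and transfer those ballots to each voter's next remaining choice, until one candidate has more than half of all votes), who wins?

Round 1: Emma 0, Liam 17, Rosa 6, Quinn 16, Farid 2, Yara 16. Emma eliminated.
Round 2: Liam 17, Rosa 6, Quinn 16, Farid 2, Yara 16. Farid eliminated.
Round 3: Liam 17, Rosa 8, Quinn 16, Yara 16. Rosa eliminated.
Round 4: Liam 17, Quinn 22, Yara 18. Liam eliminated.
Round 5: Quinn 22, Yara 35. Yara has a majority (≥29).

Yara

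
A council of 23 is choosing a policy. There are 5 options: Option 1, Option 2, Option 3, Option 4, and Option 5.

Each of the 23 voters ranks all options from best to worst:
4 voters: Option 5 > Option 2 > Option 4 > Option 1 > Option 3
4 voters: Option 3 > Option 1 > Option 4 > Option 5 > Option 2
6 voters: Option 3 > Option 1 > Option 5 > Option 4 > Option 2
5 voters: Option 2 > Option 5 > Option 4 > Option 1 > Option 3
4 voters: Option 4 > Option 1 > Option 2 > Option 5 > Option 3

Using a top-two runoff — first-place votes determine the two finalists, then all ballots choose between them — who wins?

Round 1 first-place votes: Option 1 0, Option 2 5, Option 3 10, Option 4 4, Option 5 4. Option 3 and Option 2 advance.
Runoff: Option 3 is ranked above Option 2 on 10 ballots, Option 2 above Option 3 on 13.

Option 2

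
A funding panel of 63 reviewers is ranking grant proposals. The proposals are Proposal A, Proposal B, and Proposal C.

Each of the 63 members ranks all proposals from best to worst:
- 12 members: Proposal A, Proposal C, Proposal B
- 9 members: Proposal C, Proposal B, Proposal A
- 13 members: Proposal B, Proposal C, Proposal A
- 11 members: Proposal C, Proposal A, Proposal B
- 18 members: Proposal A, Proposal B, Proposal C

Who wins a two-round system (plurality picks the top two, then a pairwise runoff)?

Proposal C

Round 1 first-place votes: Proposal A 30, Proposal B 13, Proposal C 20. Proposal A and Proposal C advance.
Runoff: Proposal A is ranked above Proposal C on 30 ballots, Proposal C above Proposal A on 33.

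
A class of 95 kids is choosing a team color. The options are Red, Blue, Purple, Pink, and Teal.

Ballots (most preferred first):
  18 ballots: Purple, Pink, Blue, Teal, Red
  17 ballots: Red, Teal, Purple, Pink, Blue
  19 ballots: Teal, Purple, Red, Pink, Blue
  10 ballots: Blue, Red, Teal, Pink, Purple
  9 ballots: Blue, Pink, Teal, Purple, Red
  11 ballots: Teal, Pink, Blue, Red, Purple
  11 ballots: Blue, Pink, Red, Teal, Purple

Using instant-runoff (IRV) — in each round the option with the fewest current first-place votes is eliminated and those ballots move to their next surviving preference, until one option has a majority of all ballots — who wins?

Blue

Round 1: Red 17, Blue 30, Purple 18, Pink 0, Teal 30. Pink eliminated.
Round 2: Red 17, Blue 30, Purple 18, Teal 30. Red eliminated.
Round 3: Blue 30, Purple 18, Teal 47. Purple eliminated.
Round 4: Blue 48, Teal 47. Blue has a majority (≥48).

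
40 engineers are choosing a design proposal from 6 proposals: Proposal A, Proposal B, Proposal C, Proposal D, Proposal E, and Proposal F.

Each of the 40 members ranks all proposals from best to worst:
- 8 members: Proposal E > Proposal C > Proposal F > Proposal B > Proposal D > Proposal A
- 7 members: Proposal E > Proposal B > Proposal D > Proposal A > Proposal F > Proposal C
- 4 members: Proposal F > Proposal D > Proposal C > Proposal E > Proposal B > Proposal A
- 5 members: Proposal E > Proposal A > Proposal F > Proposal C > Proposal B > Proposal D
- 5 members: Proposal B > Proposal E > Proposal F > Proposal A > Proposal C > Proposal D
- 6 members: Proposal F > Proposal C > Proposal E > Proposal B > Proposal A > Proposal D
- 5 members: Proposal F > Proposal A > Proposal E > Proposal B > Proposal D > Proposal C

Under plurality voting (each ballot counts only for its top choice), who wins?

First-place votes: Proposal A 0, Proposal B 5, Proposal C 0, Proposal D 0, Proposal E 20, Proposal F 15.

Proposal E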